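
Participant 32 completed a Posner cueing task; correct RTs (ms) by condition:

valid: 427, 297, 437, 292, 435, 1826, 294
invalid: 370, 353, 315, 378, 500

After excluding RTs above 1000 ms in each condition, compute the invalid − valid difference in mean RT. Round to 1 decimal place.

valid: exclude 1826
M(valid) = 2182/6 = 363.667
M(invalid) = 1916/5 = 383.200
Difference = 383.200 − 363.667 = 19.533 ms

19.5 ms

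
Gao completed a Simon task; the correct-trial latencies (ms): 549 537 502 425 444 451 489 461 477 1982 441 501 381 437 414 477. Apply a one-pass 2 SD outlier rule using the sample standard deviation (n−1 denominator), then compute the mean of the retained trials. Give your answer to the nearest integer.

466 ms

n = 16, ΣRT = 8968, M = 560.500
Σ(x−M)² = 2184404.00; s = √(2184404.00/15) = 381.611
Cutoffs: 560.500 ± 2·381.611 → [-202.7, 1323.7]
Outside: 1982 → excluded.
Retained (n=15): Σ = 6986, mean = 6986/15 = 465.733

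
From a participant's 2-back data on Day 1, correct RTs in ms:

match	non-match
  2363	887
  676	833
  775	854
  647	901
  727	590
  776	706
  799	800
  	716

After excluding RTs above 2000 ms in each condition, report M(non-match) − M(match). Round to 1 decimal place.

52.5 ms

match: exclude 2363
M(match) = 4400/6 = 733.333
M(non-match) = 6287/8 = 785.875
Difference = 785.875 − 733.333 = 52.542 ms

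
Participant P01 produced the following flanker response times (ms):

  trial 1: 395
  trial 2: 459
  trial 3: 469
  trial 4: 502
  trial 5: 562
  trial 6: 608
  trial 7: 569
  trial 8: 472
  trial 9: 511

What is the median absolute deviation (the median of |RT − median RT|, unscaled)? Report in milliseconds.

Sorted: 395, 459, 469, 472, 502, 511, 562, 569, 608 → median = 502
|x − 502|: 107, 43, 33, 0, 60, 106, 67, 30, 9
Sorted deviations: 0, 9, 30, 33, 43, 60, 67, 106, 107 → MAD = 43

43 ms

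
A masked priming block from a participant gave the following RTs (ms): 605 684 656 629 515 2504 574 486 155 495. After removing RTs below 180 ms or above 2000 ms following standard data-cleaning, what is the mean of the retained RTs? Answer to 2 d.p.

580.50 ms

Excluded: 155, 2504
Retained (n=8): Σ = 4644
Mean = 4644/8 = 580.5000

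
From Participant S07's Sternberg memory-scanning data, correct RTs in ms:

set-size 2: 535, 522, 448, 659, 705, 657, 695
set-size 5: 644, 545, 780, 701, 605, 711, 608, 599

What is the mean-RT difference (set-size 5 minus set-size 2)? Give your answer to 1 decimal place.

M(set-size 2) = 4221/7 = 603.000
M(set-size 5) = 5193/8 = 649.125
Difference = 649.125 − 603.000 = 46.125 ms

46.1 ms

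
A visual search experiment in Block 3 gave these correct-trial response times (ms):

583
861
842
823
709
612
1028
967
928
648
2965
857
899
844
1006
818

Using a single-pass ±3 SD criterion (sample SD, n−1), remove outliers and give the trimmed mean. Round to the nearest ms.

828 ms

n = 16, ΣRT = 15390, M = 961.875
Σ(x−M)² = 4541803.75; s = √(4541803.75/15) = 550.261
Cutoffs: 961.875 ± 3·550.261 → [-688.9, 2612.7]
Outside: 2965 → excluded.
Retained (n=15): Σ = 12425, mean = 12425/15 = 828.333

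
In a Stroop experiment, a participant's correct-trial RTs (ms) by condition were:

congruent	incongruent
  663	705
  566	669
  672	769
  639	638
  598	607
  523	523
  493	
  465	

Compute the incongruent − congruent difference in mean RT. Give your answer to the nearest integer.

M(congruent) = 4619/8 = 577.375
M(incongruent) = 3911/6 = 651.833
Difference = 651.833 − 577.375 = 74.458 ms

74 ms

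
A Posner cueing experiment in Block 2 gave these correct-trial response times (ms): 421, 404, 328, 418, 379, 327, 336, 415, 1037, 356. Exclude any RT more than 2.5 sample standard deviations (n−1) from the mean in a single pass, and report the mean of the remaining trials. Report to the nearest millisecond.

376 ms

n = 10, ΣRT = 4421, M = 442.100
Σ(x−M)² = 406036.90; s = √(406036.90/9) = 212.403
Cutoffs: 442.100 ± 2.5·212.403 → [-88.9, 973.1]
Outside: 1037 → excluded.
Retained (n=9): Σ = 3384, mean = 3384/9 = 376.000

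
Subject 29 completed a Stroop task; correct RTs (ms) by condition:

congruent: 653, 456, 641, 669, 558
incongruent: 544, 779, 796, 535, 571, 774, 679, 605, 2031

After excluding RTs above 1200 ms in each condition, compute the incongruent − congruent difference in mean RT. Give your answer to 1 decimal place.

65.0 ms

incongruent: exclude 2031
M(congruent) = 2977/5 = 595.400
M(incongruent) = 5283/8 = 660.375
Difference = 660.375 − 595.400 = 64.975 ms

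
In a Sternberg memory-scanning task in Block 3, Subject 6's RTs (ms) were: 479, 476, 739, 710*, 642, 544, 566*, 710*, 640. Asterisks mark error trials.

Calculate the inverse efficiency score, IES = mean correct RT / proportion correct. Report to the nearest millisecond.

Correct trials (n=6): 479, 476, 739, 642, 544, 640
Mean correct RT = 3520/6 = 586.6667 ms
Proportion correct = 6/9
IES = 586.6667 / (6/9) = 880.000 ms

880 ms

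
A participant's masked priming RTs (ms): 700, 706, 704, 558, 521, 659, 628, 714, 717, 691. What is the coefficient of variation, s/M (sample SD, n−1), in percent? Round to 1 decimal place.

n = 10, Σ = 6598, M = 659.8000
Σ(x−M)² = 43527.600; s = √(43527.600/9) = 69.5442
CV = 69.5442 / 659.8000 = 0.10540 = 10.540%

10.5%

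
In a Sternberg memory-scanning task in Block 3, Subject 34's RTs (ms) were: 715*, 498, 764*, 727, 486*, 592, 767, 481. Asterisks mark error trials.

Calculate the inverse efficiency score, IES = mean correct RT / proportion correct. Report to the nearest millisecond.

Correct trials (n=5): 498, 727, 592, 767, 481
Mean correct RT = 3065/5 = 613.0000 ms
Proportion correct = 5/8
IES = 613.0000 / (5/8) = 980.800 ms

981 ms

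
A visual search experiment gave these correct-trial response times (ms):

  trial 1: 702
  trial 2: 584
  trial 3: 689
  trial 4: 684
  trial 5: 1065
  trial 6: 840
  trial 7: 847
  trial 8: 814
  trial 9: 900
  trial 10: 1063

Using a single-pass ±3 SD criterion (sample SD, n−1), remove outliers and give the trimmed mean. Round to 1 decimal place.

n = 10, ΣRT = 8188, M = 818.800
Σ(x−M)² = 231901.60; s = √(231901.60/9) = 160.521
Cutoffs: 818.800 ± 3·160.521 → [337.2, 1300.4]
No RTs fall outside the cutoffs; all 10 retained. Mean = 8188/10 = 818.800

818.8 ms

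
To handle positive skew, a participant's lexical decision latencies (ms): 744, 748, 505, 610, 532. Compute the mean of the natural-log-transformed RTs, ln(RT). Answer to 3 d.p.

6.429

ln(RT): 6.6120, 6.6174, 6.2246, 6.4135, 6.2766
Σ ln(RT) = 32.1441
Mean = 32.1441/5 = 6.42882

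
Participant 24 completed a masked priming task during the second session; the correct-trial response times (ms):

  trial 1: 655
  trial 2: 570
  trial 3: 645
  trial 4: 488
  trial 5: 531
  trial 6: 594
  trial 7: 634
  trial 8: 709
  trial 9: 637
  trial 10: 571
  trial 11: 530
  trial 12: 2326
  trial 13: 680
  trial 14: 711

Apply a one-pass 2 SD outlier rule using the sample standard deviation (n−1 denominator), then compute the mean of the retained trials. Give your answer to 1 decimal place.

n = 14, ΣRT = 10281, M = 734.357
Σ(x−M)² = 2788509.21; s = √(2788509.21/13) = 463.142
Cutoffs: 734.357 ± 2·463.142 → [-191.9, 1660.6]
Outside: 2326 → excluded.
Retained (n=13): Σ = 7955, mean = 7955/13 = 611.923

611.9 ms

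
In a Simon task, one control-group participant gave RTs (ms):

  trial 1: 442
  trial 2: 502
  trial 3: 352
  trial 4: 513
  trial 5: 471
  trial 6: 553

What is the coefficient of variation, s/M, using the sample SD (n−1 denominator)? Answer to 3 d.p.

0.148

n = 6, Σ = 2833, M = 472.1667
Σ(x−M)² = 24442.833; s = √(24442.833/5) = 69.9183
CV = 69.9183 / 472.1667 = 0.14808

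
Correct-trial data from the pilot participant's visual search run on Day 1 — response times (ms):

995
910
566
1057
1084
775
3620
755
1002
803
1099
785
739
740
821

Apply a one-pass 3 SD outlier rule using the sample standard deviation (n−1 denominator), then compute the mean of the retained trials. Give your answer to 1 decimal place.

n = 15, ΣRT = 15751, M = 1050.067
Σ(x−M)² = 7406836.93; s = √(7406836.93/14) = 727.365
Cutoffs: 1050.067 ± 3·727.365 → [-1132.0, 3232.2]
Outside: 3620 → excluded.
Retained (n=14): Σ = 12131, mean = 12131/14 = 866.500

866.5 ms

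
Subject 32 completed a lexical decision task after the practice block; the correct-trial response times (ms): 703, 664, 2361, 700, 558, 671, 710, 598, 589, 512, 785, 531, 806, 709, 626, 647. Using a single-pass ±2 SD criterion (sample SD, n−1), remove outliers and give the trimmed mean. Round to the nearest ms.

n = 16, ΣRT = 12170, M = 760.625
Σ(x−M)² = 2835981.75; s = √(2835981.75/15) = 434.817
Cutoffs: 760.625 ± 2·434.817 → [-109.0, 1630.3]
Outside: 2361 → excluded.
Retained (n=15): Σ = 9809, mean = 9809/15 = 653.933

654 ms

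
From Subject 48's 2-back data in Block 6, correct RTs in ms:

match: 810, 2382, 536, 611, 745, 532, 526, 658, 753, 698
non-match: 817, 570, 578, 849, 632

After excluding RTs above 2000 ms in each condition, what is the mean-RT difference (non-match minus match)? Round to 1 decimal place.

match: exclude 2382
M(match) = 5869/9 = 652.111
M(non-match) = 3446/5 = 689.200
Difference = 689.200 − 652.111 = 37.089 ms

37.1 ms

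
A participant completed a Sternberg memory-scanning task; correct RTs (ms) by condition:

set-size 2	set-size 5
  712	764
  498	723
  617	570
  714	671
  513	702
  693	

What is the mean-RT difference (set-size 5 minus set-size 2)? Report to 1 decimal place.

M(set-size 2) = 3747/6 = 624.500
M(set-size 5) = 3430/5 = 686.000
Difference = 686.000 − 624.500 = 61.500 ms

61.5 ms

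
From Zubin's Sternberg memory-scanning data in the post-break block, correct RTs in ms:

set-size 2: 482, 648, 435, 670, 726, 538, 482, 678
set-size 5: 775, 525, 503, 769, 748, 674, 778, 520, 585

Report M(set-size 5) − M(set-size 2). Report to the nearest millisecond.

M(set-size 2) = 4659/8 = 582.375
M(set-size 5) = 5877/9 = 653.000
Difference = 653.000 − 582.375 = 70.625 ms

71 ms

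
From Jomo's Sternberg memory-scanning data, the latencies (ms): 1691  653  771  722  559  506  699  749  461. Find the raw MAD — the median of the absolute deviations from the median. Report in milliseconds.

Sorted: 461, 506, 559, 653, 699, 722, 749, 771, 1691 → median = 699
|x − 699|: 992, 46, 72, 23, 140, 193, 0, 50, 238
Sorted deviations: 0, 23, 46, 50, 72, 140, 193, 238, 992 → MAD = 72

72 ms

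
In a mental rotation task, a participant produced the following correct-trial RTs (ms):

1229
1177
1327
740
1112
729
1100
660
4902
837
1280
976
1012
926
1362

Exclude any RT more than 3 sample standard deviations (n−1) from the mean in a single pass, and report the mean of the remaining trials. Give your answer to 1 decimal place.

n = 15, ΣRT = 19369, M = 1291.267
Σ(x−M)² = 14665152.93; s = √(14665152.93/14) = 1023.480
Cutoffs: 1291.267 ± 3·1023.480 → [-1779.2, 4361.7]
Outside: 4902 → excluded.
Retained (n=14): Σ = 14467, mean = 14467/14 = 1033.357

1033.4 ms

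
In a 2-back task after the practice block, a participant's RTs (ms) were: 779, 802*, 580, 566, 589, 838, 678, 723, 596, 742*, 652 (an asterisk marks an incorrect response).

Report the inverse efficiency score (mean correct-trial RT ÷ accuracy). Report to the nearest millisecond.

Correct trials (n=9): 779, 580, 566, 589, 838, 678, 723, 596, 652
Mean correct RT = 6001/9 = 666.7778 ms
Proportion correct = 9/11
IES = 666.7778 / (9/11) = 814.951 ms

815 ms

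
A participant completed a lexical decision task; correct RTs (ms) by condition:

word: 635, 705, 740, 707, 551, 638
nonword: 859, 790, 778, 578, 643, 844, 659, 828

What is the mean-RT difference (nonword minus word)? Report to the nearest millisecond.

85 ms

M(word) = 3976/6 = 662.667
M(nonword) = 5979/8 = 747.375
Difference = 747.375 − 662.667 = 84.708 ms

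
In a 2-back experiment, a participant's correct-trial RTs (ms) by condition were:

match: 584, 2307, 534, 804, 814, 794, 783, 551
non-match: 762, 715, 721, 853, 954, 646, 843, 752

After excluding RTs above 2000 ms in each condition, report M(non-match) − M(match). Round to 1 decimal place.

85.9 ms

match: exclude 2307
M(match) = 4864/7 = 694.857
M(non-match) = 6246/8 = 780.750
Difference = 780.750 − 694.857 = 85.893 ms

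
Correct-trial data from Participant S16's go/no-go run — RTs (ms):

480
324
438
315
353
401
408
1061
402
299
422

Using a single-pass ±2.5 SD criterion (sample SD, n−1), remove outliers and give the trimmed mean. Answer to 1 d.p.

n = 11, ΣRT = 4903, M = 445.727
Σ(x−M)² = 447728.18; s = √(447728.18/10) = 211.596
Cutoffs: 445.727 ± 2.5·211.596 → [-83.3, 974.7]
Outside: 1061 → excluded.
Retained (n=10): Σ = 3842, mean = 3842/10 = 384.200

384.2 ms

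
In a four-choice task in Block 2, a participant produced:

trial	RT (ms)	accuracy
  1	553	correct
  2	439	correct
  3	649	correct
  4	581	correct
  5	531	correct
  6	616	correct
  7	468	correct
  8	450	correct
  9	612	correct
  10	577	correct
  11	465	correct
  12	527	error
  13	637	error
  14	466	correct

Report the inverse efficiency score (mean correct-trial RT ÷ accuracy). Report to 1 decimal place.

622.9 ms

Correct trials (n=12): 553, 439, 649, 581, 531, 616, 468, 450, 612, 577, 465, 466
Mean correct RT = 6407/12 = 533.9167 ms
Proportion correct = 12/14
IES = 533.9167 / (12/14) = 622.903 ms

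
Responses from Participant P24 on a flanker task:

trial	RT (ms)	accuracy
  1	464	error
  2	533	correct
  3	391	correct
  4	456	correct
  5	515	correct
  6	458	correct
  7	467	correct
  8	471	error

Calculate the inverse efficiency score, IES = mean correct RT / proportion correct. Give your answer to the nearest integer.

627 ms

Correct trials (n=6): 533, 391, 456, 515, 458, 467
Mean correct RT = 2820/6 = 470.0000 ms
Proportion correct = 6/8
IES = 470.0000 / (6/8) = 626.667 ms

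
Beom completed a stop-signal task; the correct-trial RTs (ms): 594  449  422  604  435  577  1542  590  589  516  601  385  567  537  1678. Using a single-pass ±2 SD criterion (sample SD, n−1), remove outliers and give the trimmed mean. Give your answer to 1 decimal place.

528.2 ms

n = 15, ΣRT = 10086, M = 672.400
Σ(x−M)² = 2111673.60; s = √(2111673.60/14) = 388.373
Cutoffs: 672.400 ± 2·388.373 → [-104.3, 1449.1]
Outside: 1542, 1678 → excluded.
Retained (n=13): Σ = 6866, mean = 6866/13 = 528.154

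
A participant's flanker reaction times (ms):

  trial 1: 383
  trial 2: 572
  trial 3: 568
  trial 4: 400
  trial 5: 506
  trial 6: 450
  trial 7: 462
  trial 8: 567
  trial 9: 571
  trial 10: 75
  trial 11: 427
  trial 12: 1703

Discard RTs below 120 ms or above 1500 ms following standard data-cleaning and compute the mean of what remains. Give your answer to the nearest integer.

Excluded: 75, 1703
Retained (n=10): Σ = 4906
Mean = 4906/10 = 490.6000

491 ms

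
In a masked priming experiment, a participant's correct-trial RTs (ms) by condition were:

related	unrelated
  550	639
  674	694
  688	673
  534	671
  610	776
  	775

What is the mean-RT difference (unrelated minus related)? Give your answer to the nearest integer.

93 ms

M(related) = 3056/5 = 611.200
M(unrelated) = 4228/6 = 704.667
Difference = 704.667 − 611.200 = 93.467 ms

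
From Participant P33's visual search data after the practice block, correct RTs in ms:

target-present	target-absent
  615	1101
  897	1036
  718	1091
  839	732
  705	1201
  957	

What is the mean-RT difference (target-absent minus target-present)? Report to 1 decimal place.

M(target-present) = 4731/6 = 788.500
M(target-absent) = 5161/5 = 1032.200
Difference = 1032.200 − 788.500 = 243.700 ms

243.7 ms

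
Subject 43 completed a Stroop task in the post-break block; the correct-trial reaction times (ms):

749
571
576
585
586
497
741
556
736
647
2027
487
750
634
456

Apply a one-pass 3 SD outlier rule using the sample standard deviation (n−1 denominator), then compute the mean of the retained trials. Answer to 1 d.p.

n = 15, ΣRT = 10598, M = 706.533
Σ(x−M)² = 2000419.73; s = √(2000419.73/14) = 378.004
Cutoffs: 706.533 ± 3·378.004 → [-427.5, 1840.5]
Outside: 2027 → excluded.
Retained (n=14): Σ = 8571, mean = 8571/14 = 612.214

612.2 ms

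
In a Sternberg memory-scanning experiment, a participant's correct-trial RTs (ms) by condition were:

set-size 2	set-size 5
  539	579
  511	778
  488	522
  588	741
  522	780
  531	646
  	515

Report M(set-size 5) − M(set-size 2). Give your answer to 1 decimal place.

M(set-size 2) = 3179/6 = 529.833
M(set-size 5) = 4561/7 = 651.571
Difference = 651.571 − 529.833 = 121.738 ms

121.7 ms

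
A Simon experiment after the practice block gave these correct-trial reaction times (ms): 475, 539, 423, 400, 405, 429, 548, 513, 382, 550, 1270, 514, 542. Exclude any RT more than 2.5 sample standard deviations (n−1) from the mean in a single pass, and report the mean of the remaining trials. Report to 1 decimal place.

n = 13, ΣRT = 6990, M = 537.692
Σ(x−M)² = 627428.77; s = √(627428.77/12) = 228.661
Cutoffs: 537.692 ± 2.5·228.661 → [-34.0, 1109.3]
Outside: 1270 → excluded.
Retained (n=12): Σ = 5720, mean = 5720/12 = 476.667

476.7 ms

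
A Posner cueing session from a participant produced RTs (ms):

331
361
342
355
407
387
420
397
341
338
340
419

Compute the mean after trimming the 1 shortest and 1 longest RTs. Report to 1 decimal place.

Sorted: 331, 338, 340, 341, 342, 355, 361, 387, 397, 407, 419, 420
Drop lowest 1 (331) and highest 1 (420)
Remaining (n=10): Σ = 3687, mean = 3687/10 = 368.700

368.7 ms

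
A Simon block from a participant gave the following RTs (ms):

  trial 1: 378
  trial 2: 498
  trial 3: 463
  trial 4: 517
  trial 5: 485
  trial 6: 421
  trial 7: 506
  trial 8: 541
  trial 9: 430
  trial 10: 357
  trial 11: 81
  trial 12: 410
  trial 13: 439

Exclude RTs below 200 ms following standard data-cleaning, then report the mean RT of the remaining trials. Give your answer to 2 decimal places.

Excluded: 81
Retained (n=12): Σ = 5445
Mean = 5445/12 = 453.7500

453.75 ms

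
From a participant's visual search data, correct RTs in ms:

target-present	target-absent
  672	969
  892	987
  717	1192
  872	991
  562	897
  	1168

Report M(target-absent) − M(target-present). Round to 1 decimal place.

M(target-present) = 3715/5 = 743.000
M(target-absent) = 6204/6 = 1034.000
Difference = 1034.000 − 743.000 = 291.000 ms

291.0 ms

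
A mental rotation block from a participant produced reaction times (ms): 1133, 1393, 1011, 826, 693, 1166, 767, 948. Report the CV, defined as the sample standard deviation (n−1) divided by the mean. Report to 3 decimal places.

0.235

n = 8, Σ = 7937, M = 992.1250
Σ(x−M)² = 380836.875; s = √(380836.875/7) = 233.2494
CV = 233.2494 / 992.1250 = 0.23510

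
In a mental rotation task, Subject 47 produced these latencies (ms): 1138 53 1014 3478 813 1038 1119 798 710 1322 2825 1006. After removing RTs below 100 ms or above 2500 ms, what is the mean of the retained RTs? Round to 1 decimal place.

Excluded: 53, 2825, 3478
Retained (n=9): Σ = 8958
Mean = 8958/9 = 995.3333

995.3 ms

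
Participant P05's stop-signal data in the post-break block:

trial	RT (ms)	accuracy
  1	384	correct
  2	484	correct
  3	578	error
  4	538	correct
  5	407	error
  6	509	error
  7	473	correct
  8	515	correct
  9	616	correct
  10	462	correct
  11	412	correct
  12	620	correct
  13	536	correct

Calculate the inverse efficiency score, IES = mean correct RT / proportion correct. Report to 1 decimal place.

655.2 ms

Correct trials (n=10): 384, 484, 538, 473, 515, 616, 462, 412, 620, 536
Mean correct RT = 5040/10 = 504.0000 ms
Proportion correct = 10/13
IES = 504.0000 / (10/13) = 655.200 ms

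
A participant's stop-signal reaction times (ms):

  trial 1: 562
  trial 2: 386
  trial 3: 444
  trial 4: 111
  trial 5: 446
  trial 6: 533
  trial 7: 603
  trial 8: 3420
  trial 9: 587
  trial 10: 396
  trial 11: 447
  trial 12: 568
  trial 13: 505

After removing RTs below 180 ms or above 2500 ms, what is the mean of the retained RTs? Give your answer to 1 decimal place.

497.9 ms

Excluded: 111, 3420
Retained (n=11): Σ = 5477
Mean = 5477/11 = 497.9091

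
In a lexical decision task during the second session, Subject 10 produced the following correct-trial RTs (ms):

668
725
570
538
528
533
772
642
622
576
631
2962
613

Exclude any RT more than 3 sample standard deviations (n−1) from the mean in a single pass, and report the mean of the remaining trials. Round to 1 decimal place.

n = 13, ΣRT = 10380, M = 798.462
Σ(x−M)² = 5135217.23; s = √(5135217.23/12) = 654.167
Cutoffs: 798.462 ± 3·654.167 → [-1164.0, 2761.0]
Outside: 2962 → excluded.
Retained (n=12): Σ = 7418, mean = 7418/12 = 618.167

618.2 ms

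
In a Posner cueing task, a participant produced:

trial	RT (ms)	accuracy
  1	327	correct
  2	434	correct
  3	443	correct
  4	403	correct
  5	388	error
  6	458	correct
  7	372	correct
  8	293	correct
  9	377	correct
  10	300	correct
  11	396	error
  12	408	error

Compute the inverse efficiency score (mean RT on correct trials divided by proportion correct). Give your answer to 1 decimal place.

Correct trials (n=9): 327, 434, 443, 403, 458, 372, 293, 377, 300
Mean correct RT = 3407/9 = 378.5556 ms
Proportion correct = 9/12
IES = 378.5556 / (9/12) = 504.741 ms

504.7 ms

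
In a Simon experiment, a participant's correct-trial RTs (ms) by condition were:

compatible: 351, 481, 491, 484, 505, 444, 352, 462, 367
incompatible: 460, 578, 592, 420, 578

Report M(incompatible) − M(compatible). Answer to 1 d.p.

M(compatible) = 3937/9 = 437.444
M(incompatible) = 2628/5 = 525.600
Difference = 525.600 − 437.444 = 88.156 ms

88.2 ms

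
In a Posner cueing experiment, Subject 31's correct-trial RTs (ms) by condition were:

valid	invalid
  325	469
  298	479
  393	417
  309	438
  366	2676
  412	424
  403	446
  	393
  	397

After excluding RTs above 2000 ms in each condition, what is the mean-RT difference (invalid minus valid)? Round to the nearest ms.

invalid: exclude 2676
M(valid) = 2506/7 = 358.000
M(invalid) = 3463/8 = 432.875
Difference = 432.875 − 358.000 = 74.875 ms

75 ms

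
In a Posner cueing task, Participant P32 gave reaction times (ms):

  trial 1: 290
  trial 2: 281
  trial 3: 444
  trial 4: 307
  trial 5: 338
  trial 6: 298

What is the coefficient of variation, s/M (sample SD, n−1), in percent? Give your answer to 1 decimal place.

n = 6, Σ = 1958, M = 326.3333
Σ(x−M)² = 18533.333; s = √(18533.333/5) = 60.8824
CV = 60.8824 / 326.3333 = 0.18657 = 18.657%

18.7%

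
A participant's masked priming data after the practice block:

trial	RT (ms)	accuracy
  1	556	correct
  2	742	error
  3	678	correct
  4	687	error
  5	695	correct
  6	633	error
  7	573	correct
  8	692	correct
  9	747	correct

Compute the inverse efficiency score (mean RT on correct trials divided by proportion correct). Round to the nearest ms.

985 ms

Correct trials (n=6): 556, 678, 695, 573, 692, 747
Mean correct RT = 3941/6 = 656.8333 ms
Proportion correct = 6/9
IES = 656.8333 / (6/9) = 985.250 ms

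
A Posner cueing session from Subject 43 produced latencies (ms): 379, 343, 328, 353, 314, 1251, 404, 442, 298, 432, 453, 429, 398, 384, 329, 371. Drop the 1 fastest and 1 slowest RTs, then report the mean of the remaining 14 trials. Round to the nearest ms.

383 ms

Sorted: 298, 314, 328, 329, 343, 353, 371, 379, 384, 398, 404, 429, 432, 442, 453, 1251
Drop lowest 1 (298) and highest 1 (1251)
Remaining (n=14): Σ = 5359, mean = 5359/14 = 382.786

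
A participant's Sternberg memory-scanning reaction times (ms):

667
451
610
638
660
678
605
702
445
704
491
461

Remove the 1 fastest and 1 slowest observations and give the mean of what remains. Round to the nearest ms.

Sorted: 445, 451, 461, 491, 605, 610, 638, 660, 667, 678, 702, 704
Drop lowest 1 (445) and highest 1 (704)
Remaining (n=10): Σ = 5963, mean = 5963/10 = 596.300

596 ms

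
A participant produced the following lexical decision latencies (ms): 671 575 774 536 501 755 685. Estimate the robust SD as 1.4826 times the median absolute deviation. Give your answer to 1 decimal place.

142.3 ms

Sorted: 501, 536, 575, 671, 685, 755, 774 → median = 671
|x − 671| sorted: 0, 14, 84, 96, 103, 135, 170 → MAD = 96
Robust SD ≈ 1.4826 × 96 = 142.330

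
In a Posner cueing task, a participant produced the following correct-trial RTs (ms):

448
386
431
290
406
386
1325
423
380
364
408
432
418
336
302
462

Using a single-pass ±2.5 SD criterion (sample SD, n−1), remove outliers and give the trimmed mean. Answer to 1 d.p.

n = 16, ΣRT = 7197, M = 449.812
Σ(x−M)² = 852898.44; s = √(852898.44/15) = 238.453
Cutoffs: 449.812 ± 2.5·238.453 → [-146.3, 1045.9]
Outside: 1325 → excluded.
Retained (n=15): Σ = 5872, mean = 5872/15 = 391.467

391.5 ms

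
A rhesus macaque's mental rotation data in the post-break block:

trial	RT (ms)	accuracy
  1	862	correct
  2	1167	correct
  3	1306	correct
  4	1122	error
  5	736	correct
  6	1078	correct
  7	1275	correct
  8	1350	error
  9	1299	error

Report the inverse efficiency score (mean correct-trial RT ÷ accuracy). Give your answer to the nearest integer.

1606 ms

Correct trials (n=6): 862, 1167, 1306, 736, 1078, 1275
Mean correct RT = 6424/6 = 1070.6667 ms
Proportion correct = 6/9
IES = 1070.6667 / (6/9) = 1606.000 ms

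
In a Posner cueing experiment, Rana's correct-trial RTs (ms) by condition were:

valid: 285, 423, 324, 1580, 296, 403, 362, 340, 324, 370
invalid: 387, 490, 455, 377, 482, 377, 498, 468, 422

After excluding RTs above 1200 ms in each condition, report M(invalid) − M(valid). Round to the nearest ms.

valid: exclude 1580
M(valid) = 3127/9 = 347.444
M(invalid) = 3956/9 = 439.556
Difference = 439.556 − 347.444 = 92.111 ms

92 ms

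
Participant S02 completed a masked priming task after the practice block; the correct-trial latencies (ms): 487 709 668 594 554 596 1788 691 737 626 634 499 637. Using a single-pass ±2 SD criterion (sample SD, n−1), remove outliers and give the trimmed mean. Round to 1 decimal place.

n = 13, ΣRT = 9220, M = 709.231
Σ(x−M)² = 1328130.31; s = √(1328130.31/12) = 332.682
Cutoffs: 709.231 ± 2·332.682 → [43.9, 1374.6]
Outside: 1788 → excluded.
Retained (n=12): Σ = 7432, mean = 7432/12 = 619.333

619.3 ms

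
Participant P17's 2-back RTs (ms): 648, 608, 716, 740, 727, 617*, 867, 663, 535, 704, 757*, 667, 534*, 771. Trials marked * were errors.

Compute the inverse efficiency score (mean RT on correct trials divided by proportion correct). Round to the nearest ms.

Correct trials (n=11): 648, 608, 716, 740, 727, 867, 663, 535, 704, 667, 771
Mean correct RT = 7646/11 = 695.0909 ms
Proportion correct = 11/14
IES = 695.0909 / (11/14) = 884.661 ms

885 ms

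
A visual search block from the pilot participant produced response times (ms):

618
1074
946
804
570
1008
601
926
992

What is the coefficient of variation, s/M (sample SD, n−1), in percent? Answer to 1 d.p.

n = 9, Σ = 7539, M = 837.6667
Σ(x−M)² = 305268.000; s = √(305268.000/8) = 195.3420
CV = 195.3420 / 837.6667 = 0.23320 = 23.320%

23.3%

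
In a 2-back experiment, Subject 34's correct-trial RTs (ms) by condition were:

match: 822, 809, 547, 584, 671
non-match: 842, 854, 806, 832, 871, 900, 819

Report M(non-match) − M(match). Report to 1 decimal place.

M(match) = 3433/5 = 686.600
M(non-match) = 5924/7 = 846.286
Difference = 846.286 − 686.600 = 159.686 ms

159.7 ms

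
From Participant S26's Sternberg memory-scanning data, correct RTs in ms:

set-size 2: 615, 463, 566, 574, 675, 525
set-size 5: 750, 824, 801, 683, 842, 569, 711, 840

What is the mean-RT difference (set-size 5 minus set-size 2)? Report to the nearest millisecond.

183 ms

M(set-size 2) = 3418/6 = 569.667
M(set-size 5) = 6020/8 = 752.500
Difference = 752.500 − 569.667 = 182.833 ms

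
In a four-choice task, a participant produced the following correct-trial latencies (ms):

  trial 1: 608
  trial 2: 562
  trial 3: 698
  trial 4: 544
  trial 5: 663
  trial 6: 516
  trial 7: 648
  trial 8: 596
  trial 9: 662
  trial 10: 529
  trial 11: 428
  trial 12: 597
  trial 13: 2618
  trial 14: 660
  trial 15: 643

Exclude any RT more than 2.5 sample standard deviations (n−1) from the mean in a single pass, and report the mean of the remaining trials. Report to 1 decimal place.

596.7 ms

n = 15, ΣRT = 10972, M = 731.467
Σ(x−M)² = 3884591.73; s = √(3884591.73/14) = 526.755
Cutoffs: 731.467 ± 2.5·526.755 → [-585.4, 2048.4]
Outside: 2618 → excluded.
Retained (n=14): Σ = 8354, mean = 8354/14 = 596.714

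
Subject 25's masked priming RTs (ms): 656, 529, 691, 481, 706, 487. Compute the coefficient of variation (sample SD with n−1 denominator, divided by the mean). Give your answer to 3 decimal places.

0.176

n = 6, Σ = 3550, M = 591.6667
Σ(x−M)² = 54207.333; s = √(54207.333/5) = 104.1224
CV = 104.1224 / 591.6667 = 0.17598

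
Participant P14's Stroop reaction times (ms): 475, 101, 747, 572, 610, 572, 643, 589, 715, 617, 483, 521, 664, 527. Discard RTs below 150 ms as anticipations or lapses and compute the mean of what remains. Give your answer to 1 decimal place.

595.0 ms

Excluded: 101
Retained (n=13): Σ = 7735
Mean = 7735/13 = 595.0000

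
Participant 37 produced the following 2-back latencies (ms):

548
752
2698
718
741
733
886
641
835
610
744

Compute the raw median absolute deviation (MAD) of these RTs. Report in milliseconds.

Sorted: 548, 610, 641, 718, 733, 741, 744, 752, 835, 886, 2698 → median = 741
|x − 741|: 193, 11, 1957, 23, 0, 8, 145, 100, 94, 131, 3
Sorted deviations: 0, 3, 8, 11, 23, 94, 100, 131, 145, 193, 1957 → MAD = 94

94 ms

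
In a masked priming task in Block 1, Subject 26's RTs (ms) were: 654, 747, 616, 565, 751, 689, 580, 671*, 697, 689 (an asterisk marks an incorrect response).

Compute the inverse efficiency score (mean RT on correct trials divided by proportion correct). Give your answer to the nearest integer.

739 ms

Correct trials (n=9): 654, 747, 616, 565, 751, 689, 580, 697, 689
Mean correct RT = 5988/9 = 665.3333 ms
Proportion correct = 9/10
IES = 665.3333 / (9/10) = 739.259 ms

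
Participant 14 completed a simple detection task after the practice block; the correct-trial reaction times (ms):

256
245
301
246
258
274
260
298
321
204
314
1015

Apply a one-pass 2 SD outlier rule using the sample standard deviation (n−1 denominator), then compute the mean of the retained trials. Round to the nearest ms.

n = 12, ΣRT = 3992, M = 332.667
Σ(x−M)² = 520194.67; s = √(520194.67/11) = 217.464
Cutoffs: 332.667 ± 2·217.464 → [-102.3, 767.6]
Outside: 1015 → excluded.
Retained (n=11): Σ = 2977, mean = 2977/11 = 270.636

271 ms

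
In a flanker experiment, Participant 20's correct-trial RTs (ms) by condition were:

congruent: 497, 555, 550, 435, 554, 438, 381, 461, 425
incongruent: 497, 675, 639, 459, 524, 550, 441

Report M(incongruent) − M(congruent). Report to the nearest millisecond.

M(congruent) = 4296/9 = 477.333
M(incongruent) = 3785/7 = 540.714
Difference = 540.714 − 477.333 = 63.381 ms

63 ms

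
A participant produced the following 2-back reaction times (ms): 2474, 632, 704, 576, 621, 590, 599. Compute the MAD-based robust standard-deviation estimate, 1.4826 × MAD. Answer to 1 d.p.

46.0 ms

Sorted: 576, 590, 599, 621, 632, 704, 2474 → median = 621
|x − 621| sorted: 0, 11, 22, 31, 45, 83, 1853 → MAD = 31
Robust SD ≈ 1.4826 × 31 = 45.961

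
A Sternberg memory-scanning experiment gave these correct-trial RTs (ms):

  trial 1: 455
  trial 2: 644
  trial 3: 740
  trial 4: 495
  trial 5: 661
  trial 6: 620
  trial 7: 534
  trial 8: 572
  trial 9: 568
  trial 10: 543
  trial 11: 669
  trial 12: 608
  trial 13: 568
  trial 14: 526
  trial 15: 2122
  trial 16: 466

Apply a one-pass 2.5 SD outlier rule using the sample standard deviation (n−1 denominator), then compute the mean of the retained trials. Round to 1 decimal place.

n = 16, ΣRT = 10791, M = 674.438
Σ(x−M)² = 2324229.94; s = √(2324229.94/15) = 393.635
Cutoffs: 674.438 ± 2.5·393.635 → [-309.7, 1658.5]
Outside: 2122 → excluded.
Retained (n=15): Σ = 8669, mean = 8669/15 = 577.933

577.9 ms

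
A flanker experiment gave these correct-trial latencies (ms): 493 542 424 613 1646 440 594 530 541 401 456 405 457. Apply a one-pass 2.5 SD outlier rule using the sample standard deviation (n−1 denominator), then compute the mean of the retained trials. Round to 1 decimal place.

491.3 ms

n = 13, ΣRT = 7542, M = 580.154
Σ(x−M)² = 1287781.69; s = √(1287781.69/12) = 327.590
Cutoffs: 580.154 ± 2.5·327.590 → [-238.8, 1399.1]
Outside: 1646 → excluded.
Retained (n=12): Σ = 5896, mean = 5896/12 = 491.333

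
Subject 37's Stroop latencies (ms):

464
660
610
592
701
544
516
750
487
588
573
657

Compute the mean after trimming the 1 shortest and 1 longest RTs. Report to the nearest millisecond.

Sorted: 464, 487, 516, 544, 573, 588, 592, 610, 657, 660, 701, 750
Drop lowest 1 (464) and highest 1 (750)
Remaining (n=10): Σ = 5928, mean = 5928/10 = 592.800

593 ms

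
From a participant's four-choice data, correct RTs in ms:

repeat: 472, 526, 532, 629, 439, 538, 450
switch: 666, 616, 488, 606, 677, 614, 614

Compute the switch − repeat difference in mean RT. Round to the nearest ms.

99 ms

M(repeat) = 3586/7 = 512.286
M(switch) = 4281/7 = 611.571
Difference = 611.571 − 512.286 = 99.286 ms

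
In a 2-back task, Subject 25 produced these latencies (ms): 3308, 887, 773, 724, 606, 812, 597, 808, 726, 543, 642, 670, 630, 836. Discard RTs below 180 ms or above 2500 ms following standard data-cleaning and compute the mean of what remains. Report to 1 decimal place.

Excluded: 3308
Retained (n=13): Σ = 9254
Mean = 9254/13 = 711.8462

711.8 ms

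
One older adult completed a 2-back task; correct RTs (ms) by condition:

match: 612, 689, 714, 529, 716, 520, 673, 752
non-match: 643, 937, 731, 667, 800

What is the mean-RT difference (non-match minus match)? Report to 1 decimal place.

105.0 ms

M(match) = 5205/8 = 650.625
M(non-match) = 3778/5 = 755.600
Difference = 755.600 − 650.625 = 104.975 ms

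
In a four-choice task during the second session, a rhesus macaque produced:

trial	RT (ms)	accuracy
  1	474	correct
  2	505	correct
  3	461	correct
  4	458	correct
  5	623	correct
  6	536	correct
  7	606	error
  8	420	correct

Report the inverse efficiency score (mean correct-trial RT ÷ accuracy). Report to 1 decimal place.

Correct trials (n=7): 474, 505, 461, 458, 623, 536, 420
Mean correct RT = 3477/7 = 496.7143 ms
Proportion correct = 7/8
IES = 496.7143 / (7/8) = 567.673 ms

567.7 ms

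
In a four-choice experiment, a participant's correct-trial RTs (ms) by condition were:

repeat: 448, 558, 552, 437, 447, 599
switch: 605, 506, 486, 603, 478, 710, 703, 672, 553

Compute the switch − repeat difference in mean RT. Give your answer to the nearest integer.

84 ms

M(repeat) = 3041/6 = 506.833
M(switch) = 5316/9 = 590.667
Difference = 590.667 − 506.833 = 83.833 ms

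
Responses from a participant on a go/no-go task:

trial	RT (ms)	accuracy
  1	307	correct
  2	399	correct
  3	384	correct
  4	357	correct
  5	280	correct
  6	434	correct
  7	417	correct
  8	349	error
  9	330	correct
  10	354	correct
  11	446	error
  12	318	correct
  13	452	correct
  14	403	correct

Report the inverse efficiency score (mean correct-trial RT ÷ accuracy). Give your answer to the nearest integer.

Correct trials (n=12): 307, 399, 384, 357, 280, 434, 417, 330, 354, 318, 452, 403
Mean correct RT = 4435/12 = 369.5833 ms
Proportion correct = 12/14
IES = 369.5833 / (12/14) = 431.181 ms

431 ms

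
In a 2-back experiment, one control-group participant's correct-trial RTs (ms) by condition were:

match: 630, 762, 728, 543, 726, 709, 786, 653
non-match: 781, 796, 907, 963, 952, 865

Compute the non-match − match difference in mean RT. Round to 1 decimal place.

M(match) = 5537/8 = 692.125
M(non-match) = 5264/6 = 877.333
Difference = 877.333 − 692.125 = 185.208 ms

185.2 ms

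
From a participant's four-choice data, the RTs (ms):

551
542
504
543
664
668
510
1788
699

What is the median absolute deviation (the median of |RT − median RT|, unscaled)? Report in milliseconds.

Sorted: 504, 510, 542, 543, 551, 664, 668, 699, 1788 → median = 551
|x − 551|: 0, 9, 47, 8, 113, 117, 41, 1237, 148
Sorted deviations: 0, 8, 9, 41, 47, 113, 117, 148, 1237 → MAD = 47

47 ms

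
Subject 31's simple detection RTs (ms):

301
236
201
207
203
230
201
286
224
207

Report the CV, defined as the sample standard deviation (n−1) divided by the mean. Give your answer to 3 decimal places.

n = 10, Σ = 2296, M = 229.6000
Σ(x−M)² = 11716.400; s = √(11716.400/9) = 36.0808
CV = 36.0808 / 229.6000 = 0.15715

0.157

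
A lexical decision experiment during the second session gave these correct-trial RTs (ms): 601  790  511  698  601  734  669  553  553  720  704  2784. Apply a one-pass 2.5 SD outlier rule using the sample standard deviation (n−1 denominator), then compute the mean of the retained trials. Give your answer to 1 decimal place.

n = 12, ΣRT = 9918, M = 826.500
Σ(x−M)² = 4260207.00; s = √(4260207.00/11) = 622.328
Cutoffs: 826.500 ± 2.5·622.328 → [-729.3, 2382.3]
Outside: 2784 → excluded.
Retained (n=11): Σ = 7134, mean = 7134/11 = 648.545

648.5 ms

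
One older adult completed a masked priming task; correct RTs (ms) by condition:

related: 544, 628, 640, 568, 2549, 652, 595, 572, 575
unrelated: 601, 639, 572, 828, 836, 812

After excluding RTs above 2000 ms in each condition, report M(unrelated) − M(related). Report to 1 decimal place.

related: exclude 2549
M(related) = 4774/8 = 596.750
M(unrelated) = 4288/6 = 714.667
Difference = 714.667 − 596.750 = 117.917 ms

117.9 ms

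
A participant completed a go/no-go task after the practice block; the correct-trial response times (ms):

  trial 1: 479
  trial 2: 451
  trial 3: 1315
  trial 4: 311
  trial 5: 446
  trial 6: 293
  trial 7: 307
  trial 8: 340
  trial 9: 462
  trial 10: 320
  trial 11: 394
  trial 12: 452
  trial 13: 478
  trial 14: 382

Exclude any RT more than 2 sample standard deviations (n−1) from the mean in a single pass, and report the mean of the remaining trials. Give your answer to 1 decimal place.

n = 14, ΣRT = 6430, M = 459.286
Σ(x−M)² = 849986.86; s = √(849986.86/13) = 255.702
Cutoffs: 459.286 ± 2·255.702 → [-52.1, 970.7]
Outside: 1315 → excluded.
Retained (n=13): Σ = 5115, mean = 5115/13 = 393.462

393.5 ms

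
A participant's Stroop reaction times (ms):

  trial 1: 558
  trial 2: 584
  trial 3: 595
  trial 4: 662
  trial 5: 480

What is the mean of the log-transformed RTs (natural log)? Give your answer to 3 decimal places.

6.350

ln(RT): 6.3244, 6.3699, 6.3886, 6.4953, 6.1738
Σ ln(RT) = 31.7519
Mean = 31.7519/5 = 6.35037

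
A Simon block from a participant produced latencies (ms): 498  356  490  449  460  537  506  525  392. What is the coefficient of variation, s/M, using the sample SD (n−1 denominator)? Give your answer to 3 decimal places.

n = 9, Σ = 4213, M = 468.1111
Σ(x−M)² = 29582.889; s = √(29582.889/8) = 60.8100
CV = 60.8100 / 468.1111 = 0.12991

0.130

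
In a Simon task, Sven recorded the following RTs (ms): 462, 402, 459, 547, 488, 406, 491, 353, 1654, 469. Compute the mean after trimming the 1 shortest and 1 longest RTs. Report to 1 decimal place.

Sorted: 353, 402, 406, 459, 462, 469, 488, 491, 547, 1654
Drop lowest 1 (353) and highest 1 (1654)
Remaining (n=8): Σ = 3724, mean = 3724/8 = 465.500

465.5 ms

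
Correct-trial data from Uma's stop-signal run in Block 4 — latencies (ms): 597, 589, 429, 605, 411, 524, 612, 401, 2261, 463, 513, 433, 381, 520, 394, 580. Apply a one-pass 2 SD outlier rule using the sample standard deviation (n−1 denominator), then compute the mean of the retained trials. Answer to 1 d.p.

n = 16, ΣRT = 9713, M = 607.062
Σ(x−M)² = 3020184.94; s = √(3020184.94/15) = 448.716
Cutoffs: 607.062 ± 2·448.716 → [-290.4, 1504.5]
Outside: 2261 → excluded.
Retained (n=15): Σ = 7452, mean = 7452/15 = 496.800

496.8 ms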